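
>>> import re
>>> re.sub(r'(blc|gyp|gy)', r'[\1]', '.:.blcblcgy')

Matches: at [3:6] → 'blc'; at [6:9] → 'blc'; at [9:11] → 'gy'.
Each match is replaced using the text its own group 1 captured.

'.:.[blc][blc][gy]'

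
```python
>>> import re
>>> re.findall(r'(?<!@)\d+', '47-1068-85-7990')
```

['47', '1068', '85', '7990']

Because the assertion is negative and zero-width, positions next to the forbidden text are skipped.
Walking the string: at [0:2] → '47'; at [3:7] → '1068'; at [8:10] → '85'; at [11:15] → '7990'.
Since nothing is captured, `findall` lists the 4 matched substrings directly.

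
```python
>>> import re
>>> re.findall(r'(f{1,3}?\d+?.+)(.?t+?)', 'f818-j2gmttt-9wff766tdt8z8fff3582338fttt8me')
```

The pattern matches 1 to 3 of the literal 'f' (lazy), then one or more of a digit (lazy), then one or more of any character (captured); then optionally any character, then one or more of the literal 't' (lazy) (captured).
Walking the string: at [0:40] match 'f818-j2gmttt-9wff766tdt8z8fff3582338fttt', groups = ('f818-j2gmttt-9wff766tdt8z8fff3582338ftt', 't').
2 groups means the one result is a tuple of 2 captured strings — 1 here.

[('f818-j2gmttt-9wff766tdt8z8fff3582338ftt', 't')]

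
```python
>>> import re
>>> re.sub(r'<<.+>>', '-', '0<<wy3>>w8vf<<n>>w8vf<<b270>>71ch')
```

'0-71ch'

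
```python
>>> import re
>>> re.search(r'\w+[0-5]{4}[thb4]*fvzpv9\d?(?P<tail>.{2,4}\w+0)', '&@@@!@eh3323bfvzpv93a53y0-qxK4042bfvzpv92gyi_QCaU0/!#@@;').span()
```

(6, 25)

This matches one or more of a word character, then exactly 4 of a character in [0-5], then zero or more of one of [thb4]; then the literal 'fvz', then the literal 'pv9', then optionally a digit; then 2 to 4 of any character, then one or more of a word character, then a literal '0' (captured as 'tail').
`re.search` tries every starting position until one works.
The match spans [6:25] → 'eh3323bfvzpv93a53y0'.
Captured: group 1 = 'a53y0'.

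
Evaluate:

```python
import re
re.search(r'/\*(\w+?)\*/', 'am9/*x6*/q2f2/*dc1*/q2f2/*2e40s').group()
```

'/*x6*/'

`re.search` tries every starting position until one works.
The match spans [3:9] → '/*x6*/'.
Captured: group 1 = 'x6'.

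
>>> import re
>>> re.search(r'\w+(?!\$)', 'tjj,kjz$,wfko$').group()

The negative lookaround is zero-width — it rules out positions where the adjacent text would match, without consuming anything.
`re.search` scans for the first position where the pattern succeeds.
The match spans [0:3] → 'tjj'.

'tjj'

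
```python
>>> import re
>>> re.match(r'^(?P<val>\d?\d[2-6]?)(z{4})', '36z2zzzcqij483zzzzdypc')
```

None

`match` is anchored at position 0; if the pattern doesn't fit there, it returns None.
Here the string doesn't start with a match, so the call returns None.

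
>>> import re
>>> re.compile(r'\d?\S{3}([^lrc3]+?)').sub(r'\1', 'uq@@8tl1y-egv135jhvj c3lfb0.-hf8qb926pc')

'@yvhvj f-q6pc'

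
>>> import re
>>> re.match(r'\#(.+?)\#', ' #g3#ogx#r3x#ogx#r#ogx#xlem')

None

`re.match` only tries the pattern at the start of the string.
Here the pattern fails at index 0, so the call returns None.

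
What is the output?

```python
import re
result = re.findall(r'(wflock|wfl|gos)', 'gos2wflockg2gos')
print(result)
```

['gos', 'wflock', 'gos']

Alternation tries branches left to right and keeps the first one that lets the overall match succeed at that position.
Scanning left to right: at [0:3] match 'gos', group 1 = 'gos'; at [4:10] match 'wflock', group 1 = 'wflock'; at [12:15] match 'gos', group 1 = 'gos'.
Because there's exactly one group, `findall` drops the full match and keeps group 1 from each hit.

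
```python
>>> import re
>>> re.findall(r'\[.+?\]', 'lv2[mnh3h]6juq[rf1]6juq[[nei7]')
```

['[mnh3h]', '[rf1]', '[[nei7]']

Lazy quantifiers expand one character at a time until the remainder of the pattern can match.
`findall` yields the raw match text (3 of them) because the pattern has no groups.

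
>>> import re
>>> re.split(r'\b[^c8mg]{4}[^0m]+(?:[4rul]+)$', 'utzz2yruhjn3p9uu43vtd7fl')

['', '']

`split` removes every match and returns the 2 fragments in between.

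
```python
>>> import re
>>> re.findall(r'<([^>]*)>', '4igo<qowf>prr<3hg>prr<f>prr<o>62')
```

Walking the string: at [4:10] match '<qowf>', group 1 = 'qowf'; at [13:18] match '<3hg>', group 1 = '3hg'; at [21:24] match '<f>', group 1 = 'f'; at [27:30] match '<o>', group 1 = 'o'.
Because there's exactly one group, `findall` drops the full match and keeps group 1 from each hit.

['qowf', '3hg', 'f', 'o']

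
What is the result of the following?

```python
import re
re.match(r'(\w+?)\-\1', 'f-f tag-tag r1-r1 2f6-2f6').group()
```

`re.match` only tries the pattern at the start of the string.
The match spans [0:3] → 'f-f'.

'f-f'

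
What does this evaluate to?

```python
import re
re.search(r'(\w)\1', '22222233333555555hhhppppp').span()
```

A backreference is literal: `\1` must see the identical characters the first group matched.
`re.search` scans for the first position where the pattern succeeds.
The match spans [0:2] → '22'.
Captured: group 1 = '2'.

(0, 2)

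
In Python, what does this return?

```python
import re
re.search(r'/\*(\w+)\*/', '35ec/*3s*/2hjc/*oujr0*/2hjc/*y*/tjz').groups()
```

('3s',)

Unlike `match`, `search` isn't anchored — it looks for the pattern anywhere in the string.
The match spans [4:10] → '/*3s*/'.
Captured: group 1 = '3s'.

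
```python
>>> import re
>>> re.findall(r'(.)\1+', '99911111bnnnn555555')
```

`\1` has to match the exact text group 1 already captured.
Scanning left to right: at [0:3] match '999', group 1 = '9'; at [3:8] match '11111', group 1 = '1'; at [9:13] match 'nnnn', group 1 = 'n'; at [13:19] match '555555', group 1 = '5'.
`findall` collects group 1 from each match (4 total).

['9', '1', 'n', '5']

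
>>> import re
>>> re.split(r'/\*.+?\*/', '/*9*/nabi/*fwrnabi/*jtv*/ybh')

['', 'nabi', 'ybh']

With the lazy modifier that quantifier settles for the fewest repetitions that let the rest of the pattern succeed (the atoms after it are unaffected and can still be greedy).
Matches to split on: at [0:5] → '/*9*/'; at [9:25] → '/*fwrnabi/*jtv*/'.
The string is cut at each match, leaving 3 pieces.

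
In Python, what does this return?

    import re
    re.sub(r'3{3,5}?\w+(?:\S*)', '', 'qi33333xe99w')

Pattern: 3 to 5 of the literal '3' (lazy), then one or more of a word character; then zero or more of a non-whitespace character (non-capturing group).
Matches: at [2:12] → '33333xe99w'.
Each match is replaced by ''.

'qi'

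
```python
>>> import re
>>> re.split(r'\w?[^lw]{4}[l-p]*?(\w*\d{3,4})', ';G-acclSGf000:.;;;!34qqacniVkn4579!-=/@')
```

Because the pattern has a capturing group, `split` also inserts each captured text between the pieces.

['', 'cclSGf000', ':.', '34qqacniVkn4579', '!-=/@']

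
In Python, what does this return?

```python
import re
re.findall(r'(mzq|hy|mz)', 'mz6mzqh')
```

`|` is ordered: at each position the engine commits to the first alternative that works.
Scanning left to right: at [0:2] match 'mz', group 1 = 'mz'; at [3:6] match 'mzq', group 1 = 'mzq'.
Because there's exactly one group, `findall` drops the full match and keeps group 1 from each hit.

['mz', 'mzq']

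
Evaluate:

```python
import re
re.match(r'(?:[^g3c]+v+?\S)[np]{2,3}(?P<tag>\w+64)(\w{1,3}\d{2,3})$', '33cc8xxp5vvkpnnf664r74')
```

None

The pattern matches one or more of any character except [g3c], then one or more of a literal 'v' (lazy), then a non-whitespace character (non-capturing group); then 2 to 3 of one of [np]; then one or more of a word character, then the literal '64' (captured as 'tag'); then 1 to 3 of a word character, then 2 to 3 of a digit (captured); then anchored at the end.
`match` is anchored at position 0; if the pattern doesn't fit there, it returns None.
Here the pattern fails at index 0, so the call returns None.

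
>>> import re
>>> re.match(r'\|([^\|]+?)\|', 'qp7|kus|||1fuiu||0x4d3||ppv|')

None

`re.match` won't scan ahead — the pattern has to work from the very first character.
Here the pattern fails at index 0, so the call returns None.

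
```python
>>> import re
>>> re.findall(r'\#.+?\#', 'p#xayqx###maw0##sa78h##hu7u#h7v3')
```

Because the quantifier is non-greedy, it stops expanding at the earliest point where the rest of the pattern can succeed.
With no groups in the pattern, `findall` gives back each whole match — 4 here.

['#xayqx#', '##maw0#', '#sa78h#', '#hu7u#']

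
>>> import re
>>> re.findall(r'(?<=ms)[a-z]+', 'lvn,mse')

['e']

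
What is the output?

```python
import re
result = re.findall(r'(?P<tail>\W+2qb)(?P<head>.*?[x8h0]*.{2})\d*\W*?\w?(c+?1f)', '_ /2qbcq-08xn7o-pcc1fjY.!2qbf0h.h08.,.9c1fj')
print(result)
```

Pattern: one or more of a non-word character, then the literal '2qb' (captured as 'tail'); then zero or more of any character (lazy), then zero or more of one of [x8h0], then exactly 2 of any character (captured as 'head'); then zero or more of a digit, then zero or more of a non-word character (lazy), then optionally a word character; then one or more of a literal 'c' (lazy), then the literal '1f' (captured).
With the lazy modifier that quantifier settles for the fewest repetitions that let the rest of the pattern succeed (the atoms after it are unaffected and can still be greedy).
Matches: at [1:21] match ' /2qbcq-08xn7o-pcc1f', groups = (' /2qb', 'cq-08xn7o', 'cc1f'); at [23:42] match '.!2qbf0h.h08.,.9c1f', groups = ('.!2qb', 'f0h.h', 'c1f').
With 3 capturing groups, `findall` returns a 3-tuple per match.

[(' /2qb', 'cq-08xn7o', 'cc1f'), ('.!2qb', 'f0h.h', 'c1f')]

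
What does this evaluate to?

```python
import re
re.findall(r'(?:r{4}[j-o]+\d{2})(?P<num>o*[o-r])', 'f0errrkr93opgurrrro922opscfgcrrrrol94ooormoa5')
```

Pattern: exactly 4 of the literal 'r', then one or more of a character in [j-o], then exactly 2 of a digit (non-capturing group); then zero or more of the literal 'o', then a character in [o-r] (captured as 'num').
With a single group, `findall` returns only what that group captured — 1 item.

['ooor']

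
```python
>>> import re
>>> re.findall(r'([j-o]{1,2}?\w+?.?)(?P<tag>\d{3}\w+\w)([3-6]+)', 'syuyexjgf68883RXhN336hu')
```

[('jgf', '68883RXhN33', '6')]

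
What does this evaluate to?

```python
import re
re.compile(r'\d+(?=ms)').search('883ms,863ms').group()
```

'883'

The `(?=…)`/`(?<=…)` assertion just peeks at neighbouring text; it doesn't advance the match position.
The match spans [0:3] → '883'.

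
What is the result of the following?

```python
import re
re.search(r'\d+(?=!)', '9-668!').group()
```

The positive lookaround only admits positions where the adjacent text matches; those characters stay outside the span.
`search` walks the string left to right and returns the first match it finds.
The match spans [2:5] → '668'.

'668'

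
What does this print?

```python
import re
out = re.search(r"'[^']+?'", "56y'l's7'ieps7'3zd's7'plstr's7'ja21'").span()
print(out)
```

The match spans [3:6] → "'l'".

(3, 6)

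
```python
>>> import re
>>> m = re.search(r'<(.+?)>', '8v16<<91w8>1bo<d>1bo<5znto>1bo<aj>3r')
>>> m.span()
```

(4, 11)

The `?` after the quantifier makes it lazy — it takes as little as possible before letting the rest of the pattern try.
Unlike `match`, `search` isn't anchored — it looks for the pattern anywhere in the string.
The match spans [4:11] → '<<91w8>'.
Captured: group 1 = '<91w8'.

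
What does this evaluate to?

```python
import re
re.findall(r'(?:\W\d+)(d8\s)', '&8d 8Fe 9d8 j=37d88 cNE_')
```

['d8 ']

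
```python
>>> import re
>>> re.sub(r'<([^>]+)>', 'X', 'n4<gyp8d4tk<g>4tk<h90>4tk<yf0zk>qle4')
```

'n4X4tkX4tkXqle4'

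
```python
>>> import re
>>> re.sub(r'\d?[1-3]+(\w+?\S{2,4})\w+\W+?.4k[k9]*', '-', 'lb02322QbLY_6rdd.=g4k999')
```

'lb-'

This matches optionally a digit, then one or more of a character in [1-3]; then one or more of a word character (lazy), then 2 to 4 of a non-whitespace character (captured); then one or more of a word character; then one or more of a non-word character (lazy); then any character, then the literal '4k', then zero or more of one of [k9].
Matches: at [2:24] → '02322QbLY_6rdd.=g4k999'.
Each match is replaced by '-'.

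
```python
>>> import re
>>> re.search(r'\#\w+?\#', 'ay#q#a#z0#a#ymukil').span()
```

`search` walks the string left to right and returns the first match it finds.
The match spans [2:5] → '#q#'.

(2, 5)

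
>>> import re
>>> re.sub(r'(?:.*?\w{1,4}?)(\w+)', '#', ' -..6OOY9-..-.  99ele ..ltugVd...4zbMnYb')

Lazy quantifiers expand one character at a time until the remainder of the pattern can match.
Every occurrence is swapped for '#'.

'####'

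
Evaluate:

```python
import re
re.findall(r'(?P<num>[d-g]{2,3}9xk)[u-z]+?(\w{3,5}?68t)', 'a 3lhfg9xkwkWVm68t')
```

[('fg9xk', 'kWVm68t')]

2 groups means the one result is a tuple of 2 captured strings — 1 here.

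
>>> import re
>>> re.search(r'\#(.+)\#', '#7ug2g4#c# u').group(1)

The match spans [0:10] → '#7ug2g4#c#'.
Captured: group 1 = '7ug2g4#c'.

'7ug2g4#c'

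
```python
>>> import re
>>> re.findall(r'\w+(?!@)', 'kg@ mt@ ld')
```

`(?!…)`/`(?<!…)` only lets a position through if the neighbouring text does NOT match; no characters are consumed.
Matches: at [0:1] → 'k'; at [4:5] → 'm'; at [8:10] → 'ld'.
With no groups in the pattern, `findall` gives back each whole match — 3 here.

['k', 'm', 'ld']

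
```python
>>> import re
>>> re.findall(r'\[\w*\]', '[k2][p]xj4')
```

No capturing groups, so `findall` returns the 2 full match strings.

['[k2]', '[p]']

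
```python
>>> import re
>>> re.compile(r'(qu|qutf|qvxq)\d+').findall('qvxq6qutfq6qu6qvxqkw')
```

['qvxq', 'qu']

Because there's exactly one group, `findall` drops the full match and keeps group 1 from each hit.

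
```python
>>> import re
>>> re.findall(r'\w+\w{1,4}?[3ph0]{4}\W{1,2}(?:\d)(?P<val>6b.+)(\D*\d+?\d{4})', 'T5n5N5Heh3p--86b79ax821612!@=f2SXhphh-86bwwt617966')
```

[('6bwwt6', '17966')]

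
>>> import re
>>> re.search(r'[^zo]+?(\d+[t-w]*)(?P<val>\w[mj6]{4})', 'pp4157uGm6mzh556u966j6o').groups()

('556u', '966j6')

Pattern: one or more of any character except [zo] (lazy); then one or more of a digit, then zero or more of a character in [t-w] (captured); then a word character, then exactly 4 of one of [mj6] (captured as 'val').
With the lazy modifier that quantifier settles for the fewest repetitions that let the rest of the pattern succeed (the atoms after it are unaffected and can still be greedy).
`re.search` scans for the first position where the pattern succeeds.
The match spans [12:22] → 'h556u966j6'.
Captured: group 1 = '556u', group 2 = '966j6'.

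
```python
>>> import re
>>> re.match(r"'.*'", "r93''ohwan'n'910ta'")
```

`re.match` won't scan ahead — the pattern has to work from the very first character.
Here the pattern fails at index 0, so the call returns None.

None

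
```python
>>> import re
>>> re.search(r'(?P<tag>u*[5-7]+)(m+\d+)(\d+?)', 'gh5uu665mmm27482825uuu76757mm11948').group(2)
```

The match spans [3:19] → 'uu665mmm27482825'.
Captured: group 1 = 'uu665', group 2 = 'mmm2748282', group 3 = '5'.

'mmm2748282'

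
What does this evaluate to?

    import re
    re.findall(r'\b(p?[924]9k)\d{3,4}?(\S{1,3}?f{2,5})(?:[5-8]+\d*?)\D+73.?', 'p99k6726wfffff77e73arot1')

Pattern: a word boundary (`\b`, zero-width); then optionally the literal 'p', then one of [924], then the literal '9k' (captured); then 3 to 4 of a digit (lazy); then 1 to 3 of a non-whitespace character (lazy), then 2 to 5 of the literal 'f' (captured); then one or more of a character in [5-8], then zero or more of a digit (lazy) (non-capturing group); then one or more of a non-digit, then the literal '73', then optionally any character.
Walking the string: at [0:20] match 'p99k6726wfffff77e73a', groups = ('p99k', '6wfffff').
`findall` packs the 2 group values into a tuple for every match.

[('p99k', '6wfffff')]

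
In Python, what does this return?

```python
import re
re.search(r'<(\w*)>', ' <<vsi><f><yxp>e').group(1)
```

'vsi'

`re.search` tries every starting position until one works.
The match spans [2:7] → '<vsi>'.
Captured: group 1 = 'vsi'.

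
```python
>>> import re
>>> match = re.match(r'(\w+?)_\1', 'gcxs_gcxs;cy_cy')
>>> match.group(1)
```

'gcxs'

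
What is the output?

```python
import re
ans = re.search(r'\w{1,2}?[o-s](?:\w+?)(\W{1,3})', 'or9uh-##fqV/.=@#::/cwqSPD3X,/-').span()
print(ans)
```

(0, 8)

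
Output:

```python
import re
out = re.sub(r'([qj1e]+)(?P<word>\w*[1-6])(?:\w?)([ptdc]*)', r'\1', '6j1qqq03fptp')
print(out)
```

6j1qqq

The pattern matches one or more of one of [qj1e] (captured); then zero or more of a word character, then a character in [1-6] (captured as 'word'); then optionally a word character (non-capturing group); then zero or more of one of [ptdc] (captured).
`\1` in the replacement pulls in group 1's text for each match.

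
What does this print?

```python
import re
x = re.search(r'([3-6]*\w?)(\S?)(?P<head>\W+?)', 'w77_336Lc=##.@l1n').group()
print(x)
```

Pattern: zero or more of a character in [3-6], then optionally a word character (captured); then optionally a non-whitespace character (captured); then one or more of a non-word character (lazy) (captured as 'head').
`re.search` scans for the first position where the pattern succeeds.
The match spans [4:10] → '336Lc='.
Captured: group 1 = '336L', group 2 = 'c', group 3 = '='.

336Lc=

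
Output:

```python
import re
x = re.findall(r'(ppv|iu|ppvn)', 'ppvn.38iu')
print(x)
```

['ppv', 'iu']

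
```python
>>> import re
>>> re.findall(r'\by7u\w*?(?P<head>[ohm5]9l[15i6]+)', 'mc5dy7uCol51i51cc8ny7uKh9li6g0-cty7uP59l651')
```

[]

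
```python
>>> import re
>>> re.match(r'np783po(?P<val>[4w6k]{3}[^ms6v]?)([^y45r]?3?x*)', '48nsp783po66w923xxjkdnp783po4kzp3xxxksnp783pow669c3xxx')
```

None

The pattern matches the literal 'np', then the literal '78', then the literal '3po'; then exactly 3 of one of [4w6k], then optionally any character except [ms6v] (captured as 'val'); then optionally any character except [y45r], then optionally a literal '3', then zero or more of a literal 'x' (captured).
`match` is anchored at position 0; if the pattern doesn't fit there, it returns None.
Here the string doesn't start with a match, so the call returns None.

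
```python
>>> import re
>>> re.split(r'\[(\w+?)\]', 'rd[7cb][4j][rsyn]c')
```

`re.split` interleaves the captured-group text with the surrounding fragments.

['rd', '7cb', '', '4j', '', 'rsyn', 'c']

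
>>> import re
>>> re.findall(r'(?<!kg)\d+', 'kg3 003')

A negative assertion filters positions out without eating any characters.
No capturing groups, so `findall` returns the 1 full match string.

['003']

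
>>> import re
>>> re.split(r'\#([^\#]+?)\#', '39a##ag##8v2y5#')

Matches to split on: at [4:8] → '#ag#'; at [8:15] → '#8v2y5#'.
Because the pattern has a capturing group, `split` also inserts each captured text between the pieces.

['39a#', 'ag', '', '8v2y5', '']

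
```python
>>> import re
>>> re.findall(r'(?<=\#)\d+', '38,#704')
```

['704']

Because the assertion is zero-width, the text it checks is not consumed and won't appear in the result.
Matches: at [4:7] → '704'.
Since nothing is captured, `findall` lists the 1 matched substring directly.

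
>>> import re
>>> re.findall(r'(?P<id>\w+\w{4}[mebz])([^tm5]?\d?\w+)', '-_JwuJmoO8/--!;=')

With 2 capturing groups, `findall` returns a 2-tuple per match.

[('_JwuJm', 'oO8')]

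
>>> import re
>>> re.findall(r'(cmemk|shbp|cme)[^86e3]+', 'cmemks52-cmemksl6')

The regex engine tests alternatives in the order written; an earlier branch that matches wins even if a later one would match more.
Matches: at [0:11] match 'cmemks52-cm', group 1 = 'cmemk'.
With a single group, `findall` returns only what that group captured — 1 item.

['cmemk']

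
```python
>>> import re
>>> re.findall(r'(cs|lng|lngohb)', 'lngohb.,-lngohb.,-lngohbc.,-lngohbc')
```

['lng', 'lng', 'lng', 'lng']

The regex engine tests alternatives in the order written; an earlier branch that matches wins even if a later one would match more.
Matches: at [0:3] match 'lng', group 1 = 'lng'; at [9:12] match 'lng', group 1 = 'lng'; at [18:21] match 'lng', group 1 = 'lng'; at [28:31] match 'lng', group 1 = 'lng'.
With a single group, `findall` returns only what that group captured — 4 items.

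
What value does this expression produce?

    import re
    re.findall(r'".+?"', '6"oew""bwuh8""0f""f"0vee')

Because the quantifier is non-greedy, it stops expanding at the earliest point where the rest of the pattern can succeed.
Matches: at [1:6] → '"oew"'; at [6:13] → '"bwuh8"'; at [13:17] → '"0f"'; at [17:20] → '"f"'.
Since nothing is captured, `findall` lists the 4 matched substrings directly.

['"oew"', '"bwuh8"', '"0f"', '"f"']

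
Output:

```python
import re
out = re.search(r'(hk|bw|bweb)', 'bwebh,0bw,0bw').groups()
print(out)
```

('bw',)

The match spans [0:2] → 'bw'.
Captured: group 1 = 'bw'.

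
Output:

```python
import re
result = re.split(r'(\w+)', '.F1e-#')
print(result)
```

['.', 'F1e', '-#']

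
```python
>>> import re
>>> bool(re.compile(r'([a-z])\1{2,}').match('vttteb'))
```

`\1` is not a pattern — it's the concrete string captured by group 1, re-applied verbatim.
`match` is anchored at position 0; if the pattern doesn't fit there, it returns None.
Here position 0 doesn't satisfy it, so the call returns None, and `bool(None)` is False.

False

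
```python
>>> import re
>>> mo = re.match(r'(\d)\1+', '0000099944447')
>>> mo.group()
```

'00000'

With `match`, the pattern is implicitly anchored at the beginning.
The match spans [0:5] → '00000'.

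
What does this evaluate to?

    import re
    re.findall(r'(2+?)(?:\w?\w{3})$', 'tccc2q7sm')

['2']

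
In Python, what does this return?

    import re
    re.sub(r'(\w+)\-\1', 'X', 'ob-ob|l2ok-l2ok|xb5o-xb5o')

A backreference is literal: `\1` must see the identical characters the first group matched.
Matches: at [0:5] → 'ob-ob'; at [6:15] → 'l2ok-l2ok'; at [16:25] → 'xb5o-xb5o'.
Each match is replaced by 'X'.

'X|X|X'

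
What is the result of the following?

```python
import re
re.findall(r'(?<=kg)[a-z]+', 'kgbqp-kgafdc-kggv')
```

['bqp', 'afdc', 'gv']

Lookahead/lookbehind check context without consuming it, so the matched span excludes the asserted characters.
Since nothing is captured, `findall` lists the 3 matched substrings directly.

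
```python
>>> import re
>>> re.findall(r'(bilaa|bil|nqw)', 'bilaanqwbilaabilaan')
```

['bilaa', 'nqw', 'bilaa', 'bilaa']

Branches in `(...|...)` are attempted left-to-right; the first branch that allows the whole pattern to succeed is taken.
Scanning left to right: at [0:5] match 'bilaa', group 1 = 'bilaa'; at [5:8] match 'nqw', group 1 = 'nqw'; at [8:13] match 'bilaa', group 1 = 'bilaa'; at [13:18] match 'bilaa', group 1 = 'bilaa'.
One capturing group, so `findall` returns just the captured substring from each match — 4 in all.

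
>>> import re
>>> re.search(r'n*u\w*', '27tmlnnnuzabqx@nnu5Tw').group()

This matches zero or more of a literal 'n'; then the literal 'u', then zero or more of a word character.
Unlike `match`, `search` isn't anchored — it looks for the pattern anywhere in the string.
The match spans [5:14] → 'nnnuzabqx'.

'nnnuzabqx'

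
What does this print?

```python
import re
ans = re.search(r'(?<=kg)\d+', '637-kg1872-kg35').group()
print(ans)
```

The `(?=…)`/`(?<=…)` assertion just peeks at neighbouring text; it doesn't advance the match position.
`re.search` scans for the first position where the pattern succeeds.
The match spans [6:10] → '1872'.

1872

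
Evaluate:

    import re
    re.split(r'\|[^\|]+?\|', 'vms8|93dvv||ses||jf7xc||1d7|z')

`split` removes every match and returns the 5 fragments in between.

['vms8', '', '', '', 'z']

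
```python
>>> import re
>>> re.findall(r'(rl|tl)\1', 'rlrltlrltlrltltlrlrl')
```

['rl', 'tl', 'rl']

`\1` has to match the exact text group 1 already captured.
Matches: at [0:4] match 'rlrl', group 1 = 'rl'; at [12:16] match 'tltl', group 1 = 'tl'; at [16:20] match 'rlrl', group 1 = 'rl'.
With a single group, `findall` returns only what that group captured — 3 items.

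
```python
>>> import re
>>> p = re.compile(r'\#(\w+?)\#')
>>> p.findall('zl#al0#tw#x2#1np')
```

Matches: at [2:7] match '#al0#', group 1 = 'al0'; at [9:13] match '#x2#', group 1 = 'x2'.
With a single group, `findall` returns only what that group captured — 2 items.

['al0', 'x2']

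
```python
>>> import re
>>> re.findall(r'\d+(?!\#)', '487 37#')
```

['487', '3']

Because the assertion is negative and zero-width, positions next to the forbidden text are skipped.
Walking the string: at [0:3] → '487'; at [4:5] → '3'.
No capturing groups, so `findall` returns the 2 full match strings.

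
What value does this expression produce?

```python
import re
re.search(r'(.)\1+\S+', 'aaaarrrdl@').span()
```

The backreference `\1` re-matches whatever the first group consumed, character for character.
`re.search` tries every starting position until one works.
The match spans [0:10] → 'aaaarrrdl@'.
Captured: group 1 = 'a'.

(0, 10)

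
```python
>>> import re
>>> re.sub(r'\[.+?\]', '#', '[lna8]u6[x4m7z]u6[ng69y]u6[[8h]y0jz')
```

With the lazy modifier that quantifier settles for the fewest repetitions that let the rest of the pattern succeed (the atoms after it are unaffected and can still be greedy).
Matches: at [0:6] → '[lna8]'; at [8:15] → '[x4m7z]'; at [17:24] → '[ng69y]'; at [26:31] → '[[8h]'.
Each match is replaced by '#'.

'#u6#u6#u6#y0jz'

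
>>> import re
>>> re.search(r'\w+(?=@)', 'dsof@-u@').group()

'dsof'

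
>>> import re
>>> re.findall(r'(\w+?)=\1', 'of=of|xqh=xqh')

After group 1 captures some text, `\1` only succeeds where that same text appears again.
`findall` collects group 1 from each match (2 total).

['of', 'xqh']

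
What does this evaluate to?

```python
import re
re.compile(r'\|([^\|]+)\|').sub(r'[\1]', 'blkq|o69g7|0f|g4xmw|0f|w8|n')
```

Matches: at [4:11] → '|o69g7|'; at [13:20] → '|g4xmw|'; at [22:26] → '|w8|'.
Each match is replaced using the text its own group 1 captured.

'blkq[o69g7]0f[g4xmw]0f[w8]n'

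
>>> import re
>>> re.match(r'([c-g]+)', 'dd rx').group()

This matches one or more of a character in [c-g] (captured).
`re.match` won't scan ahead — the pattern has to work from the very first character.
The match spans [0:2] → 'dd'.
Captured: group 1 = 'dd'.

'dd'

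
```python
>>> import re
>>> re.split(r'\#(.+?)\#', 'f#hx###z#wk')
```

Lazy quantifiers expand one character at a time until the remainder of the pattern can match.
`re.split` interleaves the captured-group text with the surrounding fragments.

['f', 'hx', '', '#z', 'wk']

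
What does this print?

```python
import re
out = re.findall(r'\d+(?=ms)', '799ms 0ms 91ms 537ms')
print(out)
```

['799', '0', '91', '537']

The `(?=…)`/`(?<=…)` assertion just peeks at neighbouring text; it doesn't advance the match position.
Scanning left to right: at [0:3] → '799'; at [6:7] → '0'; at [10:12] → '91'; at [15:18] → '537'.
No capturing groups, so `findall` returns the 4 full match strings.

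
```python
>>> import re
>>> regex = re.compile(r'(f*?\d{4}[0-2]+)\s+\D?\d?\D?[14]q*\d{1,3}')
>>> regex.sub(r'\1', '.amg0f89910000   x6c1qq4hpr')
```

'.amg0f89910000hpr'

Pattern: zero or more of a literal 'f' (lazy), then exactly 4 of a digit, then one or more of a character in [0-2] (captured); then one or more of whitespace, then optionally a non-digit; then optionally a digit, then optionally a non-digit; then one of [14], then zero or more of the literal 'q', then 1 to 3 of a digit.
Matches: at [5:24] → 'f89910000   x6c1qq4'.
`\1` in the replacement pulls in group 1's text for each match.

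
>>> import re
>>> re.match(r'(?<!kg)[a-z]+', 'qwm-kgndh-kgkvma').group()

The negative lookaround is zero-width — it rules out positions where the adjacent text would match, without consuming anything.
`re.match` won't scan ahead — the pattern has to work from the very first character.
The match spans [0:3] → 'qwm'.

'qwm'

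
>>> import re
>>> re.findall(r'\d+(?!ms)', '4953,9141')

The negative lookahead/lookbehind blocks any match where the forbidden context is present.
Matches: at [0:4] → '4953'; at [5:9] → '9141'.
Since nothing is captured, `findall` lists the 2 matched substrings directly.

['4953', '9141']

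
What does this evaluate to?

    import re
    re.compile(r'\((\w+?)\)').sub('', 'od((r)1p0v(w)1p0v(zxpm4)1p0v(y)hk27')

Each match is replaced by ''.

'od(1p0v1p0v1p0vhk27'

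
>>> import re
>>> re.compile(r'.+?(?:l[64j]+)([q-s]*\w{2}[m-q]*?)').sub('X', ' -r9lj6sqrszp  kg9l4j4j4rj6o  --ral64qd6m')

This matches one or more of any character (lazy); then a literal 'l', then one or more of one of [64j] (non-capturing group); then zero or more of a character in [q-s], then exactly 2 of a word character, then zero or more of a character in [m-q] (lazy) (captured).
Lazy quantifiers expand one character at a time until the remainder of the pattern can match.
Matches: at [0:13] → ' -r9lj6sqrszp'; at [13:27] → '  kg9l4j4j4rj6'; at [27:40] → 'o  --ral64qd6'.
Every occurrence is swapped for 'X'.

'XXXm'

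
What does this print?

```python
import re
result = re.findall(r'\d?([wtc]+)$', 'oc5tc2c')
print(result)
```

['c']

The pattern matches optionally a digit; then one or more of one of [wtc] (captured); then anchored at the end.
Scanning left to right: at [5:7] match '2c', group 1 = 'c'.
`findall` collects group 1 from the one match (1 total).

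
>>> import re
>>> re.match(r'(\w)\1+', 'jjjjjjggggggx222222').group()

`match` is anchored at position 0; if the pattern doesn't fit there, it returns None.
The match spans [0:6] → 'jjjjjj'.

'jjjjjj'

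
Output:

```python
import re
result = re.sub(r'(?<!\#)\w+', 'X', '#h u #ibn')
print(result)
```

`(?!…)`/`(?<!…)` only lets a position through if the neighbouring text does NOT match; no characters are consumed.
Every occurrence is swapped for 'X'.

#h X #iX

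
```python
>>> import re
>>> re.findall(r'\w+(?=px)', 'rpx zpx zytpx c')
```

The lookaround is zero-width — it requires the adjacent text to match without consuming it, so the asserted text isn't part of the match.
Walking the string: at [0:1] → 'r'; at [4:5] → 'z'; at [8:11] → 'zyt'.
With no groups in the pattern, `findall` gives back each whole match — 3 here.

['r', 'z', 'zyt']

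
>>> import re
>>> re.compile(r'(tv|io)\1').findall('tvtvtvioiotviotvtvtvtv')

['tv', 'io', 'tv', 'tv']

A backreference is literal: `\1` must see the identical characters the first group matched.
Matches: at [0:4] match 'tvtv', group 1 = 'tv'; at [6:10] match 'ioio', group 1 = 'io'; at [14:18] match 'tvtv', group 1 = 'tv'; at [18:22] match 'tvtv', group 1 = 'tv'.
Because there's exactly one group, `findall` drops the full match and keeps group 1 from each hit.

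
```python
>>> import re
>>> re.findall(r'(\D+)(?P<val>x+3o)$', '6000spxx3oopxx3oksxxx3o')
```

Multiple groups make `findall` return tuples — one 2-tuple for the one match.

[('oksxx', 'x3o')]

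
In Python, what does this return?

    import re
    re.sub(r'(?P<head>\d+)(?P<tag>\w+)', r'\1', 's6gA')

's6'

The replacement refers to a captured group, so each match is rewritten using its own captured text.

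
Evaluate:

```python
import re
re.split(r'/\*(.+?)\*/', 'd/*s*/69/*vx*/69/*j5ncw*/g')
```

['d', 's', '69', 'vx', '69', 'j5ncw', 'g']

A non-greedy quantifier consumes as few characters as it can — just enough that the remainder of the pattern still matches from where it stops; whatever follows it matches normally.
`re.split` interleaves the captured-group text with the surrounding fragments.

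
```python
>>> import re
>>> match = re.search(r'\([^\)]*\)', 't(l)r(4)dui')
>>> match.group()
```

`re.search` scans for the first position where the pattern succeeds.
The match spans [1:4] → '(l)'.

'(l)'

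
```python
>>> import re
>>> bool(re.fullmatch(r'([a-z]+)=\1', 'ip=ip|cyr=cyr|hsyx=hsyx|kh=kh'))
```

False

`\1` is not a pattern — it's the concrete string captured by group 1, re-applied verbatim.
For `fullmatch`, every character of the input must be accounted for by the pattern.
Here the string isn't matched end-to-end, so the call returns None, and `bool(None)` is False.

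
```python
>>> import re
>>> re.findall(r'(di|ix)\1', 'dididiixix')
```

`\1` is not a pattern — it's the concrete string captured by group 1, re-applied verbatim.
Matches: at [0:4] match 'didi', group 1 = 'di'; at [6:10] match 'ixix', group 1 = 'ix'.
With a single group, `findall` returns only what that group captured — 2 items.

['di', 'ix']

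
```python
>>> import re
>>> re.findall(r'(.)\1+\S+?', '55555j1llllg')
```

['5', 'l']

A backreference is literal: `\1` must see the identical characters the first group matched.
Matches: at [0:6] match '55555j', group 1 = '5'; at [7:12] match 'llllg', group 1 = 'l'.
Because there's exactly one group, `findall` drops the full match and keeps group 1 from each hit.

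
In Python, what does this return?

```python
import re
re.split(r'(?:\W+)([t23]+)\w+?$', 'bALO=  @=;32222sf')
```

['bALO', '32222', '']

Pattern: one or more of a non-word character (non-capturing group); then one or more of one of [t23] (captured); then one or more of a word character (lazy); then anchored at the end.
Matches to split on: at [4:17] → '=  @=;32222sf'.
With a capturing group present, the delimiter's captured portion is kept in the result list.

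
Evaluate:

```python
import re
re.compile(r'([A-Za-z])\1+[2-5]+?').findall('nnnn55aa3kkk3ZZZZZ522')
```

['n', 'a', 'k', 'Z']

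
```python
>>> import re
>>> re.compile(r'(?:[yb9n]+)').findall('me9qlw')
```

This matches one or more of one of [yb9n] (non-capturing group).
Matches: at [2:3] → '9'.
`findall` yields the raw match text (1 of them) because the pattern has no groups.

['9']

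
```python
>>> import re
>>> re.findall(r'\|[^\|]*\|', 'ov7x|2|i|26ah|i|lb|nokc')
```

['|2|', '|26ah|', '|lb|']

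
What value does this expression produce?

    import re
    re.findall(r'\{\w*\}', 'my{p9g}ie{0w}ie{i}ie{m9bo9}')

['{p9g}', '{0w}', '{i}', '{m9bo9}']

Scanning left to right: at [2:7] → '{p9g}'; at [9:13] → '{0w}'; at [15:18] → '{i}'; at [20:27] → '{m9bo9}'.
Since nothing is captured, `findall` lists the 4 matched substrings directly.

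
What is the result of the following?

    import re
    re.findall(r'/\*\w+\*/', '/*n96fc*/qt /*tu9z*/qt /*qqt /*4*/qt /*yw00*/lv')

['/*n96fc*/', '/*tu9z*/', '/*4*/', '/*yw00*/']

No capturing groups, so `findall` returns the 4 full match strings.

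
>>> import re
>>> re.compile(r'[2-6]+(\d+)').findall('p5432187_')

The pattern matches one or more of a character in [2-6]; then one or more of a digit (captured).
Matches: at [1:8] match '5432187', group 1 = '187'.
With a single group, `findall` returns only what that group captured — 1 item.

['187']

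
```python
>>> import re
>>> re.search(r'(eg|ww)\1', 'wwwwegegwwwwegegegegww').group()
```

'wwww'

`\1` is not a pattern — it's the concrete string captured by group 1, re-applied verbatim.
The match spans [0:4] → 'wwww'.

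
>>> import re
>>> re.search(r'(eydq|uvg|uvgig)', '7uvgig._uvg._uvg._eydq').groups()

Alternation tries branches left to right and keeps the first one that lets the overall match succeed at that position.
`re.search` scans for the first position where the pattern succeeds.
The match spans [1:4] → 'uvg'.
Captured: group 1 = 'uvg'.

('uvg',)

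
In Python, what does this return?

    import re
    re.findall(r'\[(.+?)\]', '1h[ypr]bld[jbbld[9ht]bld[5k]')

Matches: at [2:7] match '[ypr]', group 1 = 'ypr'; at [10:21] match '[jbbld[9ht]', group 1 = 'jbbld[9ht'; at [24:28] match '[5k]', group 1 = '5k'.
With a single group, `findall` returns only what that group captured — 3 items.

['ypr', 'jbbld[9ht', '5k']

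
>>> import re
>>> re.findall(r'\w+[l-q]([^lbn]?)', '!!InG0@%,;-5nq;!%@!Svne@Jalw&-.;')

['G', ';', 'e', 'w']

With a single group, `findall` returns only what that group captured — 4 items.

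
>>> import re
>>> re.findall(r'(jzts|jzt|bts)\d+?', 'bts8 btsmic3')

['bts']

Walking the string: at [0:4] match 'bts8', group 1 = 'bts'.
With a single group, `findall` returns only what that group captured — 1 item.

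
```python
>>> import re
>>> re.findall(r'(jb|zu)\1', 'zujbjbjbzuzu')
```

['jb', 'zu']

`\1` has to match the exact text group 1 already captured.
`findall` collects group 1 from each match (2 total).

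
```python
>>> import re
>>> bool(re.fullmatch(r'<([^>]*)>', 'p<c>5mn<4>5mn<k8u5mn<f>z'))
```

False

For `fullmatch`, every character of the input must be accounted for by the pattern.
Here there's no way to consume every character, so the call returns None, and `bool(None)` is False.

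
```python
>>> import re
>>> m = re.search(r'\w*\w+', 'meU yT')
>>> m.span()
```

Pattern: zero or more of a word character; then one or more of a word character.
`re.search` scans for the first position where the pattern succeeds.
The match spans [0:3] → 'meU'.

(0, 3)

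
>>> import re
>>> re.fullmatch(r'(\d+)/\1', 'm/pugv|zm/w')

None

`\1` has to match the exact text group 1 already captured.
`re.fullmatch` requires the pattern to consume the entire string.
Here the string isn't matched end-to-end, so the call returns None.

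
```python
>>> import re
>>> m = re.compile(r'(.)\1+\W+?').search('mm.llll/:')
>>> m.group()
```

'mm.'

After group 1 captures some text, `\1` only succeeds where that same text appears again.
The match spans [0:3] → 'mm.'.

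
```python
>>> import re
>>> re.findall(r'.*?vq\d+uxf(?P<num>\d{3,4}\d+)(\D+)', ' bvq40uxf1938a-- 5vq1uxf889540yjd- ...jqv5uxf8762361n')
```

[('1938', 'a-- '), ('889540', 'yjd- ...jqv')]

This matches zero or more of any character (lazy); then the literal 'vq', then one or more of a digit, then the literal 'uxf'; then 3 to 4 of a digit, then one or more of a digit (captured as 'num'); then one or more of a non-digit (captured).
With the lazy modifier that quantifier settles for the fewest repetitions that let the rest of the pattern succeed (the atoms after it are unaffected and can still be greedy).
Walking the string: at [0:17] match ' bvq40uxf1938a-- ', groups = ('1938', 'a-- '); at [17:41] match '5vq1uxf889540yjd- ...jqv', groups = ('889540', 'yjd- ...jqv').
Multiple groups make `findall` return tuples — one 2-tuple for each match.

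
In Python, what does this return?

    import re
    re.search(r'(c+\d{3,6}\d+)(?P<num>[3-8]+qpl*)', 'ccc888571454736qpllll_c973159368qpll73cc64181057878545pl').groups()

('ccc88857145473', '6qpllll')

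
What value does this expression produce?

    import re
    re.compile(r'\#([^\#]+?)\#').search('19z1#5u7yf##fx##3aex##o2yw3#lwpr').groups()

`re.search` tries every starting position until one works.
The match spans [4:11] → '#5u7yf#'.
Captured: group 1 = '5u7yf'.

('5u7yf',)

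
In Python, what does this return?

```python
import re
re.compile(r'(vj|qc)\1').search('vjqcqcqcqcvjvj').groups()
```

('qc',)

The match spans [2:6] → 'qcqc'.
Captured: group 1 = 'qc'.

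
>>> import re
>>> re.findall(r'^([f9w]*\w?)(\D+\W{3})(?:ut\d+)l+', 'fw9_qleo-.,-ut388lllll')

[('fw9_', 'qleo-.,-')]

The pattern matches anchored at the start of the string; then zero or more of one of [f9w], then optionally a word character (captured); then one or more of a non-digit, then exactly 3 of a non-word character (captured); then the literal 'ut', then one or more of a digit (non-capturing group); then one or more of a literal 'l'.
Walking the string: at [0:22] match 'fw9_qleo-.,-ut388lllll', groups = ('fw9_', 'qleo-.,-').
With 2 capturing groups, `findall` returns a 2-tuple per match.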